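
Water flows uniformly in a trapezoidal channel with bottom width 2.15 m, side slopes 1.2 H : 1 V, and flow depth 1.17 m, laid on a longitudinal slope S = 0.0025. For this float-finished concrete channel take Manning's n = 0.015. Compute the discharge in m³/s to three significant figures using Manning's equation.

11.1 m³/s

A = (b + z·y)·y = (2.15 + 1.2×1.17)×1.17 = 4.158 m²
P = b + 2y√(1+z²) = 2.15 + 2×1.17×√(1+1.2²) = 5.805 m
R = A/P = 4.158/5.805 = 0.7163 m
Q = (1/n)·A·R^(2/3)·S^(1/2) = (1/0.015) × 4.158 × 0.7163^(2/3) × 0.0025^(1/2) = 11.10 m³/s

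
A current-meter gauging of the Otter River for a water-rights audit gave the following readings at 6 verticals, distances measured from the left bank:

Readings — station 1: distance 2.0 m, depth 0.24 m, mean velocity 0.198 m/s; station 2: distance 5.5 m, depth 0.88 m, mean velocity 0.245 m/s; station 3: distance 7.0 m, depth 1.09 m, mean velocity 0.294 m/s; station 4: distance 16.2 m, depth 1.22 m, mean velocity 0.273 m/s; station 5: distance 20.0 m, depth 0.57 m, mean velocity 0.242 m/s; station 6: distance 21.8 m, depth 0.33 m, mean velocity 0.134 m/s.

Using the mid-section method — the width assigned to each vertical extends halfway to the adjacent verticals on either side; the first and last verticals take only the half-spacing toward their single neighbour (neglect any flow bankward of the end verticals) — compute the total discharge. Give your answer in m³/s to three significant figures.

4.93 m³/s

w_1 = (5.5 − 2.0)/2 = 1.75 m; q_1 = 0.198 × 0.24 × 1.75 = 0.08316 m³/s
w_2 = (7.0 − 2.0)/2 = 2.5 m; q_2 = 0.245 × 0.88 × 2.5 = 0.5390 m³/s
w_3 = (16.2 − 5.5)/2 = 5.35 m; q_3 = 0.294 × 1.09 × 5.35 = 1.714 m³/s
w_4 = (20.0 − 7.0)/2 = 6.5 m; q_4 = 0.273 × 1.22 × 6.5 = 2.165 m³/s
w_5 = (21.8 − 16.2)/2 = 2.8 m; q_5 = 0.242 × 0.57 × 2.8 = 0.3862 m³/s
w_6 = (21.8 − 20.0)/2 = 0.9 m; q_6 = 0.134 × 0.33 × 0.9 = 0.03980 m³/s
Q = Σ qᵢ = 4.928 m³/s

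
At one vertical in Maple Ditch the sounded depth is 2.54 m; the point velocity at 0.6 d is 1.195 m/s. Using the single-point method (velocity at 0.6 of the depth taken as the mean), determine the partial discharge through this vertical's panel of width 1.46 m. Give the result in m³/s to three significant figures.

4.43 m³/s

v̄ = v₀.₆ = 1.195 m/s
q = v̄ × d × w = 1.195 × 2.54 × 1.46 = 4.432 m³/s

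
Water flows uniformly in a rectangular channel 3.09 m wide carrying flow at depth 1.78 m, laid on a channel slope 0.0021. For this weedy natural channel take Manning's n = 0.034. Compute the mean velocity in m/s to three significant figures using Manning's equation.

A = b·y = 3.09 × 1.78 = 5.500 m²
P = b + 2y = 3.09 + 2×1.78 = 6.650 m
R = A/P = 5.500/6.650 = 0.8271 m
Q = (1/n)·A·R^(2/3)·S^(1/2) = (1/0.034) × 5.500 × 0.8271^(2/3) × 0.0021^(1/2) = 6.532 m³/s
V = Q/A = 6.532/5.500 = 1.188 m/s

1.19 m/s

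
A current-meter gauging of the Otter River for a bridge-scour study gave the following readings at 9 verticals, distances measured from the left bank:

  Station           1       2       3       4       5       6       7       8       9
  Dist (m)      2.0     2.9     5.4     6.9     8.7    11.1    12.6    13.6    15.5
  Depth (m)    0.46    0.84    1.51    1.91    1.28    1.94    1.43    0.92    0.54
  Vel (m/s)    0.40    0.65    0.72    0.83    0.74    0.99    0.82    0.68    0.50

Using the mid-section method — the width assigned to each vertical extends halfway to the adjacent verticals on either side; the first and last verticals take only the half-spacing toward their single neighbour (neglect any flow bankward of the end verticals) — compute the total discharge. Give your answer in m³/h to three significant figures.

51000 m³/h

w_1 = (2.9 − 2.0)/2 = 0.45 m; q_1 = 0.40 × 0.46 × 0.45 = 0.08280 m³/s
w_2 = (5.4 − 2.0)/2 = 1.7 m; q_2 = 0.65 × 0.84 × 1.7 = 0.9282 m³/s
w_3 = (6.9 − 2.9)/2 = 2 m; q_3 = 0.72 × 1.51 × 2 = 2.174 m³/s
w_4 = (8.7 − 5.4)/2 = 1.65 m; q_4 = 0.83 × 1.91 × 1.65 = 2.616 m³/s
w_5 = (11.1 − 6.9)/2 = 2.1 m; q_5 = 0.74 × 1.28 × 2.1 = 1.989 m³/s
w_6 = (12.6 − 8.7)/2 = 1.95 m; q_6 = 0.99 × 1.94 × 1.95 = 3.745 m³/s
w_7 = (13.6 − 11.1)/2 = 1.25 m; q_7 = 0.82 × 1.43 × 1.25 = 1.466 m³/s
w_8 = (15.5 − 12.6)/2 = 1.45 m; q_8 = 0.68 × 0.92 × 1.45 = 0.9071 m³/s
w_9 = (15.5 − 13.6)/2 = 0.95 m; q_9 = 0.50 × 0.54 × 0.95 = 0.2565 m³/s
Q = Σ qᵢ = 14.16 m³/s
= 14.16 × 3600 = 50990 m³/h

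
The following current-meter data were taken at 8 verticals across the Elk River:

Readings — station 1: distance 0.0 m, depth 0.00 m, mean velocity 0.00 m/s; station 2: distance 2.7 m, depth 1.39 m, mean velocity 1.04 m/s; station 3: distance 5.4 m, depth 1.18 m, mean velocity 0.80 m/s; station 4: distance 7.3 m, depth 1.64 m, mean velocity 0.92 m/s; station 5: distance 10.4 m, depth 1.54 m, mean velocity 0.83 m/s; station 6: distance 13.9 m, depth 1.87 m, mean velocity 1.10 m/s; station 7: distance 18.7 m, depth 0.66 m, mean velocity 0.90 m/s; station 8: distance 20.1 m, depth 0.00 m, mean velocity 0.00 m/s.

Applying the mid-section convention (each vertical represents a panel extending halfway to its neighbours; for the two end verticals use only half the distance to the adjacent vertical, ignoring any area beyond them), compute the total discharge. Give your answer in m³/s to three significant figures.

w_2 = (5.4 − 0.0)/2 = 2.7 m; q_2 = 1.04 × 1.39 × 2.7 = 3.903 m³/s
w_3 = (7.3 − 2.7)/2 = 2.3 m; q_3 = 0.80 × 1.18 × 2.3 = 2.171 m³/s
w_4 = (10.4 − 5.4)/2 = 2.5 m; q_4 = 0.92 × 1.64 × 2.5 = 3.772 m³/s
w_5 = (13.9 − 7.3)/2 = 3.3 m; q_5 = 0.83 × 1.54 × 3.3 = 4.218 m³/s
w_6 = (18.7 − 10.4)/2 = 4.15 m; q_6 = 1.10 × 1.87 × 4.15 = 8.537 m³/s
w_7 = (20.1 − 13.9)/2 = 3.1 m; q_7 = 0.90 × 0.66 × 3.1 = 1.841 m³/s
Stations 1, 8 contribute zero (depth or velocity is 0).
Q = Σ qᵢ = 24.44 m³/s

24.4 m³/s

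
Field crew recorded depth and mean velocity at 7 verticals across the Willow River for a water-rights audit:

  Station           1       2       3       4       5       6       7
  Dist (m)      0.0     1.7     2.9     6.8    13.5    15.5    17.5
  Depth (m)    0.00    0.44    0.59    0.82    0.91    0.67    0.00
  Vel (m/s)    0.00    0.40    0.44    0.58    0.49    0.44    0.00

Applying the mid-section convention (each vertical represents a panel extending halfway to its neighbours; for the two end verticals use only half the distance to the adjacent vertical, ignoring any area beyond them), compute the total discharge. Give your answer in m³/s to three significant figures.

5.97 m³/s

w_2 = (2.9 − 0.0)/2 = 1.45 m; q_2 = 0.40 × 0.44 × 1.45 = 0.2552 m³/s
w_3 = (6.8 − 1.7)/2 = 2.55 m; q_3 = 0.44 × 0.59 × 2.55 = 0.6620 m³/s
w_4 = (13.5 − 2.9)/2 = 5.3 m; q_4 = 0.58 × 0.82 × 5.3 = 2.521 m³/s
w_5 = (15.5 − 6.8)/2 = 4.35 m; q_5 = 0.49 × 0.91 × 4.35 = 1.940 m³/s
w_6 = (17.5 − 13.5)/2 = 2 m; q_6 = 0.44 × 0.67 × 2 = 0.5896 m³/s
Stations 1, 7 contribute zero (depth or velocity is 0).
Q = Σ qᵢ = 5.967 m³/s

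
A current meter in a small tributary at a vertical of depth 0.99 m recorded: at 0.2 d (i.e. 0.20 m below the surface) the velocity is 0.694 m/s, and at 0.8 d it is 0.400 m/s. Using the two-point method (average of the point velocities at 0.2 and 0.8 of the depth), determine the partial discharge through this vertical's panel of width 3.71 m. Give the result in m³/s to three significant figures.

2.01 m³/s

v̄ = (0.694 + 0.400) / 2 = 0.5470 m/s
q = v̄ × d × w = 0.5470 × 0.99 × 3.71 = 2.009 m³/s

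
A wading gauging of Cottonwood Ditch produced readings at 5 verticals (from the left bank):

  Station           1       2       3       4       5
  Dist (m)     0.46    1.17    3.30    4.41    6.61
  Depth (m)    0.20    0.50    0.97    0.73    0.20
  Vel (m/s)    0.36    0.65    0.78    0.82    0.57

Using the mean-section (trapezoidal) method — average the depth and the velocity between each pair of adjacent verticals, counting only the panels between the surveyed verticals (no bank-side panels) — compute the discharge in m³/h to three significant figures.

Panel 1-2: Δb = 0.71 m, d̄ = (0.20+0.50)/2 = 0.35, v̄ = (0.36+0.65)/2 = 0.505 → q = 0.71×0.35×0.505 = 0.1255 m³/s
Panel 2-3: Δb = 2.13 m, d̄ = (0.50+0.97)/2 = 0.735, v̄ = (0.65+0.78)/2 = 0.715 → q = 2.13×0.735×0.715 = 1.119 m³/s
Panel 3-4: Δb = 1.11 m, d̄ = (0.97+0.73)/2 = 0.85, v̄ = (0.78+0.82)/2 = 0.8 → q = 1.11×0.85×0.8 = 0.7548 m³/s
Panel 4-5: Δb = 2.2 m, d̄ = (0.73+0.20)/2 = 0.465, v̄ = (0.82+0.57)/2 = 0.695 → q = 2.2×0.465×0.695 = 0.7110 m³/s
Q = Σ q = 2.711 m³/s
= 2.711 × 3600 = 9758 m³/h

9760 m³/h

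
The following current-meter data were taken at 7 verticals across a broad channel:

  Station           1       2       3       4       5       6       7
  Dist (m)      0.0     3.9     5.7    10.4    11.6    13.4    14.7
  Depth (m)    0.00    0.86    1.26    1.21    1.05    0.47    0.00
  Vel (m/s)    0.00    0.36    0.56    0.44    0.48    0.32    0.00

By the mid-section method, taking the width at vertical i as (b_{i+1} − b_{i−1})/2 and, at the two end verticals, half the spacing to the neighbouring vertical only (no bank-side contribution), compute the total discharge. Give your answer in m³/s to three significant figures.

5.74 m³/s

w_2 = (5.7 − 0.0)/2 = 2.85 m; q_2 = 0.36 × 0.86 × 2.85 = 0.8824 m³/s
w_3 = (10.4 − 3.9)/2 = 3.25 m; q_3 = 0.56 × 1.26 × 3.25 = 2.293 m³/s
w_4 = (11.6 − 5.7)/2 = 2.95 m; q_4 = 0.44 × 1.21 × 2.95 = 1.571 m³/s
w_5 = (13.4 − 10.4)/2 = 1.5 m; q_5 = 0.48 × 1.05 × 1.5 = 0.7560 m³/s
w_6 = (14.7 − 11.6)/2 = 1.55 m; q_6 = 0.32 × 0.47 × 1.55 = 0.2331 m³/s
Stations 1, 7 contribute zero (depth or velocity is 0).
Q = Σ qᵢ = 5.735 m³/s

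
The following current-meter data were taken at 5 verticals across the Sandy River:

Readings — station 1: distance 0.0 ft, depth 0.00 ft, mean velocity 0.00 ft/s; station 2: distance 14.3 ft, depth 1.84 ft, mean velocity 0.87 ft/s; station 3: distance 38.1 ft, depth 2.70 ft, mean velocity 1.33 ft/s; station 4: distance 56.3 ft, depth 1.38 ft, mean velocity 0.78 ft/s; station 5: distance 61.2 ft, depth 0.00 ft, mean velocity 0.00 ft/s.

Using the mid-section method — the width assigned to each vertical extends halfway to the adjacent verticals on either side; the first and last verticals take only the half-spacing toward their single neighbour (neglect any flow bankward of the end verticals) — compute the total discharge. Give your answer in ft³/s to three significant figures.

w_2 = (38.1 − 0.0)/2 = 19.05 ft; q_2 = 0.87 × 1.84 × 19.05 = 30.50 ft³/s
w_3 = (56.3 − 14.3)/2 = 21 ft; q_3 = 1.33 × 2.70 × 21 = 75.41 ft³/s
w_4 = (61.2 − 38.1)/2 = 11.55 ft; q_4 = 0.78 × 1.38 × 11.55 = 12.43 ft³/s
Stations 1, 5 contribute zero (depth or velocity is 0).
Q = Σ qᵢ = 118.3 ft³/s

118 ft³/s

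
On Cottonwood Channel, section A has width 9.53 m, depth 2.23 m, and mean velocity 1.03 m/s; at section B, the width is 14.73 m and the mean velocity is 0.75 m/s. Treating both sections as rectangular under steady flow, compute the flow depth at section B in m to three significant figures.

Q = A₁V₁ = (9.53×2.23) × 1.03 = 21.89 m³/s
d₂ = Q/(b₂ V₂) = 21.89/(14.73×0.75) = 1.981 m

1.98 m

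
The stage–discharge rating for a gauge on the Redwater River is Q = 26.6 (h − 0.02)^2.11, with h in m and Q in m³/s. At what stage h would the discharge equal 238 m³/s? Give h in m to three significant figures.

h − h₀ = (Q/C)^(1/b) = (238/26.6)^(1/2.11) = 2.825 m
h = 0.02 + 2.825 = 2.845 m

2.85 m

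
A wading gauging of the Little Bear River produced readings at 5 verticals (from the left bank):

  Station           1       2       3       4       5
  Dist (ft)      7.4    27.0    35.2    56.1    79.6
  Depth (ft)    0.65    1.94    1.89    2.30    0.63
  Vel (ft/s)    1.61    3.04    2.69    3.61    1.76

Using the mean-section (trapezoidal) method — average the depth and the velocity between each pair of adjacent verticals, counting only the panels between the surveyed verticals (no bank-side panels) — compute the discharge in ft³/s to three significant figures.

Panel 1-2: Δb = 19.6 ft, d̄ = (0.65+1.94)/2 = 1.295, v̄ = (1.61+3.04)/2 = 2.325 → q = 19.6×1.295×2.325 = 59.01 ft³/s
Panel 2-3: Δb = 8.2 ft, d̄ = (1.94+1.89)/2 = 1.915, v̄ = (3.04+2.69)/2 = 2.865 → q = 8.2×1.915×2.865 = 44.99 ft³/s
Panel 3-4: Δb = 20.9 ft, d̄ = (1.89+2.30)/2 = 2.095, v̄ = (2.69+3.61)/2 = 3.15 → q = 20.9×2.095×3.15 = 137.9 ft³/s
Panel 4-5: Δb = 23.5 ft, d̄ = (2.30+0.63)/2 = 1.465, v̄ = (3.61+1.76)/2 = 2.685 → q = 23.5×1.465×2.685 = 92.44 ft³/s
Q = Σ q = 334.4 ft³/s

334 ft³/s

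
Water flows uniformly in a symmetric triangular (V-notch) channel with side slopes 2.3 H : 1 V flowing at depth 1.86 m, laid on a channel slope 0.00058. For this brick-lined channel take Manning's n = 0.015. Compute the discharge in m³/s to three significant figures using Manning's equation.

11.5 m³/s

A = z·y² = 2.3×1.86² = 7.957 m²
P = 2y√(1+z²) = 2×1.86×√(1+2.3²) = 9.330 m
R = A/P = 7.957/9.330 = 0.8529 m
Q = (1/n)·A·R^(2/3)·S^(1/2) = (1/0.015) × 7.957 × 0.8529^(2/3) × 0.00058^(1/2) = 11.49 m³/s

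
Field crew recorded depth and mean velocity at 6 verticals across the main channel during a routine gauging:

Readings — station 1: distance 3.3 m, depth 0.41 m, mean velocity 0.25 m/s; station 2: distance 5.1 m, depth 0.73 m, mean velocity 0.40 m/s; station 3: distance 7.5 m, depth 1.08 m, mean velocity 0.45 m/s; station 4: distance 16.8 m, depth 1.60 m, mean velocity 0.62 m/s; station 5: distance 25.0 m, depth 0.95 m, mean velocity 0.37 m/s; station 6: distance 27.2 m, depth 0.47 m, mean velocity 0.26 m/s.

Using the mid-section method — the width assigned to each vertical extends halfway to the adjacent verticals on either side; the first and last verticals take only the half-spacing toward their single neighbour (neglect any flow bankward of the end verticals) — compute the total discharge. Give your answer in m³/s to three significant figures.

w_1 = (5.1 − 3.3)/2 = 0.9 m; q_1 = 0.25 × 0.41 × 0.9 = 0.09225 m³/s
w_2 = (7.5 − 3.3)/2 = 2.1 m; q_2 = 0.40 × 0.73 × 2.1 = 0.6132 m³/s
w_3 = (16.8 − 5.1)/2 = 5.85 m; q_3 = 0.45 × 1.08 × 5.85 = 2.843 m³/s
w_4 = (25.0 − 7.5)/2 = 8.75 m; q_4 = 0.62 × 1.60 × 8.75 = 8.680 m³/s
w_5 = (27.2 − 16.8)/2 = 5.2 m; q_5 = 0.37 × 0.95 × 5.2 = 1.828 m³/s
w_6 = (27.2 − 25.0)/2 = 1.1 m; q_6 = 0.26 × 0.47 × 1.1 = 0.1344 m³/s
Q = Σ qᵢ = 14.19 m³/s

14.2 m³/s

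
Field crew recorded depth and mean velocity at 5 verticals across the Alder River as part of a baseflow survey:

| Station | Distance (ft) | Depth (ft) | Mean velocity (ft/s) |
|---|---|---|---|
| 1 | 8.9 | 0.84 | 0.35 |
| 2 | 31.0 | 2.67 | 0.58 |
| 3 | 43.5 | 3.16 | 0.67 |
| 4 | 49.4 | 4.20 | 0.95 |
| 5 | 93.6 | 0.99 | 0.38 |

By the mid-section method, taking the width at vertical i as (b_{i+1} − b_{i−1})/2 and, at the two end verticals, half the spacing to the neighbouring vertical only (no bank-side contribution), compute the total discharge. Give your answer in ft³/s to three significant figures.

w_1 = (31.0 − 8.9)/2 = 11.05 ft; q_1 = 0.35 × 0.84 × 11.05 = 3.249 ft³/s
w_2 = (43.5 − 8.9)/2 = 17.3 ft; q_2 = 0.58 × 2.67 × 17.3 = 26.79 ft³/s
w_3 = (49.4 − 31.0)/2 = 9.2 ft; q_3 = 0.67 × 3.16 × 9.2 = 19.48 ft³/s
w_4 = (93.6 − 43.5)/2 = 25.05 ft; q_4 = 0.95 × 4.20 × 25.05 = 99.95 ft³/s
w_5 = (93.6 − 49.4)/2 = 22.1 ft; q_5 = 0.38 × 0.99 × 22.1 = 8.314 ft³/s
Q = Σ qᵢ = 157.8 ft³/s

158 ft³/s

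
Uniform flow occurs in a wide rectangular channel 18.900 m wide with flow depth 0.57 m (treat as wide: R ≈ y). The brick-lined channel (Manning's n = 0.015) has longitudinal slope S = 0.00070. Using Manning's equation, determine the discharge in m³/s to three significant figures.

13.1 m³/s

A = b·y = 18.900 × 0.57 = 10.77 m²
Wide channel: R ≈ y = 0.57 m
Q = (1/n)·A·R^(2/3)·S^(1/2) = (1/0.015) × 10.77 × 0.5700^(2/3) × 0.00070^(1/2) = 13.06 m³/s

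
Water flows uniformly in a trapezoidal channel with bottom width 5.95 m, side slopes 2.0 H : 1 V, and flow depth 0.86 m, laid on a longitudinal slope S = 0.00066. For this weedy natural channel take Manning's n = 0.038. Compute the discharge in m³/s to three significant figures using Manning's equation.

A = (b + z·y)·y = (5.95 + 2.0×0.86)×0.86 = 6.596 m²
P = b + 2y√(1+z²) = 5.95 + 2×0.86×√(1+2.0²) = 9.796 m
R = A/P = 6.596/9.796 = 0.6734 m
Q = (1/n)·A·R^(2/3)·S^(1/2) = (1/0.038) × 6.596 × 0.6734^(2/3) × 0.00066^(1/2) = 3.426 m³/s

3.43 m³/s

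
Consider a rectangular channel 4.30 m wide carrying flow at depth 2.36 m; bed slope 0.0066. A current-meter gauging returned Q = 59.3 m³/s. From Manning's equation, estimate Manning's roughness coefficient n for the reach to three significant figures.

0.0150

A = b·y = 4.30 × 2.36 = 10.15 m²
P = b + 2y = 4.30 + 2×2.36 = 9.020 m
R = A/P = 10.15/9.020 = 1.125 m
n = (1/Q)·A·R^(2/3)·S^(1/2) = (1/59.3) × 10.15 × 1.082 × 0.08124 = 0.01504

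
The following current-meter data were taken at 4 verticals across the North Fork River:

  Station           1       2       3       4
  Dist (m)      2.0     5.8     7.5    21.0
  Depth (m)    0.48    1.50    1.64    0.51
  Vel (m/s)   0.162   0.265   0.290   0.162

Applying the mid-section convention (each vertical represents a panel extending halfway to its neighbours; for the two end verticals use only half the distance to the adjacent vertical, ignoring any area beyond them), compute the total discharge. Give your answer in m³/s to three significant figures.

5.41 m³/s

w_1 = (5.8 − 2.0)/2 = 1.9 m; q_1 = 0.162 × 0.48 × 1.9 = 0.1477 m³/s
w_2 = (7.5 − 2.0)/2 = 2.75 m; q_2 = 0.265 × 1.50 × 2.75 = 1.093 m³/s
w_3 = (21.0 − 5.8)/2 = 7.6 m; q_3 = 0.290 × 1.64 × 7.6 = 3.615 m³/s
w_4 = (21.0 − 7.5)/2 = 6.75 m; q_4 = 0.162 × 0.51 × 6.75 = 0.5577 m³/s
Q = Σ qᵢ = 5.413 m³/s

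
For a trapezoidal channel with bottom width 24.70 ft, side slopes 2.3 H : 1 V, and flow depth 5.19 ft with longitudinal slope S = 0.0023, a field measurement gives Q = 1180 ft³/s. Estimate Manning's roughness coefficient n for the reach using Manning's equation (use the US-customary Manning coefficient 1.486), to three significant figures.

A = (b + z·y)·y = (24.70 + 2.3×5.19)×5.19 = 190.1 ft²
P = b + 2y√(1+z²) = 24.70 + 2×5.19×√(1+2.3²) = 50.73 ft
R = A/P = 190.1/50.73 = 3.748 ft
n = (1.486/Q)·A·R^(2/3)·S^(1/2) = (1.486/1180) × 190.1 × 2.413 × 0.04796 = 0.02771

0.0277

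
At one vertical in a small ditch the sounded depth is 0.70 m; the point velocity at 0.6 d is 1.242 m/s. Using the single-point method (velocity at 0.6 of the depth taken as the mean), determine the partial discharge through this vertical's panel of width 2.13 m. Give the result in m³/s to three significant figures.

v̄ = v₀.₆ = 1.242 m/s
q = v̄ × d × w = 1.242 × 0.70 × 2.13 = 1.852 m³/s

1.85 m³/s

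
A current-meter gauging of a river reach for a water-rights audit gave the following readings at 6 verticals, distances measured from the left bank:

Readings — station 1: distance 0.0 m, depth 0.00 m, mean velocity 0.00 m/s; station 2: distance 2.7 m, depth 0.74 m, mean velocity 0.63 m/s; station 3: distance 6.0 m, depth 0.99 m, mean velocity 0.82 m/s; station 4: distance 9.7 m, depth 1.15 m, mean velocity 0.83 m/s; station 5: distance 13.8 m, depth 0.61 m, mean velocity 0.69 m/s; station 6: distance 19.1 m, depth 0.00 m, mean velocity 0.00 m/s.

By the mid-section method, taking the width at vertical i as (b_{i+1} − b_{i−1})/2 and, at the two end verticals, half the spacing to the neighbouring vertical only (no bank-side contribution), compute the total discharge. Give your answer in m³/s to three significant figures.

9.94 m³/s

w_2 = (6.0 − 0.0)/2 = 3 m; q_2 = 0.63 × 0.74 × 3 = 1.399 m³/s
w_3 = (9.7 − 2.7)/2 = 3.5 m; q_3 = 0.82 × 0.99 × 3.5 = 2.841 m³/s
w_4 = (13.8 − 6.0)/2 = 3.9 m; q_4 = 0.83 × 1.15 × 3.9 = 3.723 m³/s
w_5 = (19.1 − 9.7)/2 = 4.7 m; q_5 = 0.69 × 0.61 × 4.7 = 1.978 m³/s
Stations 1, 6 contribute zero (depth or velocity is 0).
Q = Σ qᵢ = 9.941 m³/s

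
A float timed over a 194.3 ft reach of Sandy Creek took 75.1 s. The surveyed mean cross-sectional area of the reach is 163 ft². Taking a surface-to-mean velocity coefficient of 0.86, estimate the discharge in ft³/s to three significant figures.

363 ft³/s

v_surface = L / t̄ = 194.3 / 75.1 = 2.587 ft/s
v_mean = 0.86 × 2.587 = 2.225 ft/s
Q = A × v_mean = 163 × 2.225 = 362.7 ft³/s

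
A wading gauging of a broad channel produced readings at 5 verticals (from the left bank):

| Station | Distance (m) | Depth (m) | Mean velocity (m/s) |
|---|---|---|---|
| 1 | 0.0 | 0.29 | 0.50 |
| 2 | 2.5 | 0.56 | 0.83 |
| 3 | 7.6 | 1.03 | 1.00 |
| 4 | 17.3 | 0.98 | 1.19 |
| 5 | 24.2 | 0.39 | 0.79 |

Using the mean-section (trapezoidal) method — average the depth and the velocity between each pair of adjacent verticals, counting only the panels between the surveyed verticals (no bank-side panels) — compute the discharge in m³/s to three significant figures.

Panel 1-2: Δb = 2.5 m, d̄ = (0.29+0.56)/2 = 0.425, v̄ = (0.50+0.83)/2 = 0.665 → q = 2.5×0.425×0.665 = 0.7066 m³/s
Panel 2-3: Δb = 5.1 m, d̄ = (0.56+1.03)/2 = 0.795, v̄ = (0.83+1.00)/2 = 0.915 → q = 5.1×0.795×0.915 = 3.710 m³/s
Panel 3-4: Δb = 9.7 m, d̄ = (1.03+0.98)/2 = 1.005, v̄ = (1.00+1.19)/2 = 1.095 → q = 9.7×1.005×1.095 = 10.67 m³/s
Panel 4-5: Δb = 6.9 m, d̄ = (0.98+0.39)/2 = 0.685, v̄ = (1.19+0.79)/2 = 0.99 → q = 6.9×0.685×0.99 = 4.679 m³/s
Q = Σ q = 19.77 m³/s

19.8 m³/s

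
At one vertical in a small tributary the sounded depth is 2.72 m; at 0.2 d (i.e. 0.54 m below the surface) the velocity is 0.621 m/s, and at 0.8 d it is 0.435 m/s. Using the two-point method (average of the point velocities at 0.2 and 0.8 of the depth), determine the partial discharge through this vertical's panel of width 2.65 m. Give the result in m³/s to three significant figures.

v̄ = (0.621 + 0.435) / 2 = 0.5280 m/s
q = v̄ × d × w = 0.5280 × 2.72 × 2.65 = 3.806 m³/s

3.81 m³/s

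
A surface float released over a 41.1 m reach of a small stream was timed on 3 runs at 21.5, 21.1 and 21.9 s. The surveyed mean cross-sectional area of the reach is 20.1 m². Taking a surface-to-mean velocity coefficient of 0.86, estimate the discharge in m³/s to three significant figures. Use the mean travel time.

t̄ = (21.5 + 21.1 + 21.9) / 3 = 21.5 s
v_surface = L / t̄ = 41.1 / 21.5 = 1.912 m/s
v_mean = 0.86 × 1.912 = 1.644 m/s
Q = A × v_mean = 20.1 × 1.644 = 33.04 m³/s

33.0 m³/s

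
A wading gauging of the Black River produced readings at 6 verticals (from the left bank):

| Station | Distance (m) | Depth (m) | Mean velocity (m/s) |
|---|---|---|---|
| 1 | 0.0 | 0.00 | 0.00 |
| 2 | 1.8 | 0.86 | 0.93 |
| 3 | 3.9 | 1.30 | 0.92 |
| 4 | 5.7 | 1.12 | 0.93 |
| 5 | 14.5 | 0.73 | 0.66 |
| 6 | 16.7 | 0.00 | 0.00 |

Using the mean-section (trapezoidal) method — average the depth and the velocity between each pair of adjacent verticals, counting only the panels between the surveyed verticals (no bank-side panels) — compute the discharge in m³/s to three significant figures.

Panel 1-2: Δb = 1.8 m, d̄ = (0.00+0.86)/2 = 0.43, v̄ = (0.00+0.93)/2 = 0.465 → q = 1.8×0.43×0.465 = 0.3599 m³/s
Panel 2-3: Δb = 2.1 m, d̄ = (0.86+1.30)/2 = 1.08, v̄ = (0.93+0.92)/2 = 0.925 → q = 2.1×1.08×0.925 = 2.098 m³/s
Panel 3-4: Δb = 1.8 m, d̄ = (1.30+1.12)/2 = 1.21, v̄ = (0.92+0.93)/2 = 0.925 → q = 1.8×1.21×0.925 = 2.015 m³/s
Panel 4-5: Δb = 8.8 m, d̄ = (1.12+0.73)/2 = 0.925, v̄ = (0.93+0.66)/2 = 0.795 → q = 8.8×0.925×0.795 = 6.471 m³/s
Panel 5-6: Δb = 2.2 m, d̄ = (0.73+0.00)/2 = 0.365, v̄ = (0.66+0.00)/2 = 0.33 → q = 2.2×0.365×0.33 = 0.2650 m³/s
Q = Σ q = 11.21 m³/s

11.2 m³/s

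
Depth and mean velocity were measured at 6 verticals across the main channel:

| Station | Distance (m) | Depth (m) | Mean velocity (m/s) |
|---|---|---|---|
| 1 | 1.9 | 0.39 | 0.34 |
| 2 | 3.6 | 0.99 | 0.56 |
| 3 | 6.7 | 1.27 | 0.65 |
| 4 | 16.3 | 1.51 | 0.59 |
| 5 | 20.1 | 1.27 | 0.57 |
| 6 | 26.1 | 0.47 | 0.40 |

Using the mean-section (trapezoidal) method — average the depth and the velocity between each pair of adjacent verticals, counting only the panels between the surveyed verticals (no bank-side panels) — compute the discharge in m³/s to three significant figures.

Panel 1-2: Δb = 1.7 m, d̄ = (0.39+0.99)/2 = 0.69, v̄ = (0.34+0.56)/2 = 0.45 → q = 1.7×0.69×0.45 = 0.5279 m³/s
Panel 2-3: Δb = 3.1 m, d̄ = (0.99+1.27)/2 = 1.13, v̄ = (0.56+0.65)/2 = 0.605 → q = 3.1×1.13×0.605 = 2.119 m³/s
Panel 3-4: Δb = 9.6 m, d̄ = (1.27+1.51)/2 = 1.39, v̄ = (0.65+0.59)/2 = 0.62 → q = 9.6×1.39×0.62 = 8.273 m³/s
Panel 4-5: Δb = 3.8 m, d̄ = (1.51+1.27)/2 = 1.39, v̄ = (0.59+0.57)/2 = 0.58 → q = 3.8×1.39×0.58 = 3.064 m³/s
Panel 5-6: Δb = 6 m, d̄ = (1.27+0.47)/2 = 0.87, v̄ = (0.57+0.40)/2 = 0.485 → q = 6×0.87×0.485 = 2.532 m³/s
Q = Σ q = 16.52 m³/s

16.5 m³/s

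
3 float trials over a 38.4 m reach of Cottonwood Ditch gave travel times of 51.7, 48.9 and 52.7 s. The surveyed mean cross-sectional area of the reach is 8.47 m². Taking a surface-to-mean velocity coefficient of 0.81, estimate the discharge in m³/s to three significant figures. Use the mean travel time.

t̄ = (51.7 + 48.9 + 52.7) / 3 = 51.1 s
v_surface = L / t̄ = 38.4 / 51.1 = 0.7515 m/s
v_mean = 0.81 × 0.7515 = 0.6087 m/s
Q = A × v_mean = 8.47 × 0.6087 = 5.156 m³/s

5.16 m³/s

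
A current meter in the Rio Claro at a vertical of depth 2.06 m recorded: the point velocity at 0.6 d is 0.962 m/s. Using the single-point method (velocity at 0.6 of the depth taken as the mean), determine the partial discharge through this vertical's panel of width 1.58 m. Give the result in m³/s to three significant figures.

v̄ = v₀.₆ = 0.962 m/s
q = v̄ × d × w = 0.9620 × 2.06 × 1.58 = 3.131 m³/s

3.13 m³/s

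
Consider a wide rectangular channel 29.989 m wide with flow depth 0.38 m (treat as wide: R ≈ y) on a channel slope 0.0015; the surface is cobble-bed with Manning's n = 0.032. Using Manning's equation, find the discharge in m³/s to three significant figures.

7.24 m³/s

A = b·y = 29.989 × 0.38 = 11.40 m²
Wide channel: R ≈ y = 0.38 m
Q = (1/n)·A·R^(2/3)·S^(1/2) = (1/0.032) × 11.40 × 0.3800^(2/3) × 0.0015^(1/2) = 7.236 m³/s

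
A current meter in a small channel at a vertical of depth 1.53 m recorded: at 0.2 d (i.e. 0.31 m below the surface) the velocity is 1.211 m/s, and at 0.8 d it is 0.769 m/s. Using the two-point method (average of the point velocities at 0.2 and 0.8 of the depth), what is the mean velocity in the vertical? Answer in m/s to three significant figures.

0.990 m/s

v̄ = (1.211 + 0.769) / 2 = 0.9900 m/s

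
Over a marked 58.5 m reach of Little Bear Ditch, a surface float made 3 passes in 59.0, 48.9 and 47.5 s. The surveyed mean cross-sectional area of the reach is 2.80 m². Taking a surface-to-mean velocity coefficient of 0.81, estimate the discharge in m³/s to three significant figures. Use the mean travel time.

t̄ = (59.0 + 48.9 + 47.5) / 3 = 51.8 s
v_surface = L / t̄ = 58.5 / 51.8 = 1.129 m/s
v_mean = 0.81 × 1.129 = 0.9148 m/s
Q = A × v_mean = 2.80 × 0.9148 = 2.561 m³/s

2.56 m³/s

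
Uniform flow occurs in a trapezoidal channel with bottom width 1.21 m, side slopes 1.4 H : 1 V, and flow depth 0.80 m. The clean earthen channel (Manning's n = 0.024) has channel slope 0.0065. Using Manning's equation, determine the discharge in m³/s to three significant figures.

A = (b + z·y)·y = (1.21 + 1.4×0.80)×0.80 = 1.864 m²
P = b + 2y√(1+z²) = 1.21 + 2×0.80×√(1+1.4²) = 3.963 m
R = A/P = 1.864/3.963 = 0.4704 m
Q = (1/n)·A·R^(2/3)·S^(1/2) = (1/0.024) × 1.864 × 0.4704^(2/3) × 0.0065^(1/2) = 3.787 m³/s

3.79 m³/s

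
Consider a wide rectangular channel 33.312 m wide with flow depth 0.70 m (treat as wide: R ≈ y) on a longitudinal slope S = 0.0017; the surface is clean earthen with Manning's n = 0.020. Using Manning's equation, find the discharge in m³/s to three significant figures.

37.9 m³/s

A = b·y = 33.312 × 0.70 = 23.32 m²
Wide channel: R ≈ y = 0.70 m
Q = (1/n)·A·R^(2/3)·S^(1/2) = (1/0.020) × 23.32 × 0.7000^(2/3) × 0.0017^(1/2) = 37.90 m³/s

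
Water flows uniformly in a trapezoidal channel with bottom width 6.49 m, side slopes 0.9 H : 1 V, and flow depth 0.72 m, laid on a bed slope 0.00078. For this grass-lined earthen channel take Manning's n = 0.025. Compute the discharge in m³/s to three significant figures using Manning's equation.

A = (b + z·y)·y = (6.49 + 0.9×0.72)×0.72 = 5.139 m²
P = b + 2y√(1+z²) = 6.49 + 2×0.72×√(1+0.9²) = 8.427 m
R = A/P = 5.139/8.427 = 0.6098 m
Q = (1/n)·A·R^(2/3)·S^(1/2) = (1/0.025) × 5.139 × 0.6098^(2/3) × 0.00078^(1/2) = 4.129 m³/s

4.13 m³/s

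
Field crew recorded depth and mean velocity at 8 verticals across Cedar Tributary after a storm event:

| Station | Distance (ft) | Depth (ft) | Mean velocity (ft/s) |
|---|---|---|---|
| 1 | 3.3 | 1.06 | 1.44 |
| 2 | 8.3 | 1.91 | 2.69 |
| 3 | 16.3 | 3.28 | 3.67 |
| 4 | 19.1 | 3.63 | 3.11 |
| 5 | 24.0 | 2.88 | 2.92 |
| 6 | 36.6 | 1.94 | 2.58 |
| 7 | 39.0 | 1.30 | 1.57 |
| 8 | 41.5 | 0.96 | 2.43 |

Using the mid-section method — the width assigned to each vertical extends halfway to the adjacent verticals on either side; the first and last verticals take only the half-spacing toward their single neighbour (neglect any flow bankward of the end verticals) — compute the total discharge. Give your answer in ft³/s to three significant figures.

w_1 = (8.3 − 3.3)/2 = 2.5 ft; q_1 = 1.44 × 1.06 × 2.5 = 3.816 ft³/s
w_2 = (16.3 − 3.3)/2 = 6.5 ft; q_2 = 2.69 × 1.91 × 6.5 = 33.40 ft³/s
w_3 = (19.1 − 8.3)/2 = 5.4 ft; q_3 = 3.67 × 3.28 × 5.4 = 65.00 ft³/s
w_4 = (24.0 − 16.3)/2 = 3.85 ft; q_4 = 3.11 × 3.63 × 3.85 = 43.46 ft³/s
w_5 = (36.6 − 19.1)/2 = 8.75 ft; q_5 = 2.92 × 2.88 × 8.75 = 73.58 ft³/s
w_6 = (39.0 − 24.0)/2 = 7.5 ft; q_6 = 2.58 × 1.94 × 7.5 = 37.54 ft³/s
w_7 = (41.5 − 36.6)/2 = 2.45 ft; q_7 = 1.57 × 1.30 × 2.45 = 5.000 ft³/s
w_8 = (41.5 − 39.0)/2 = 1.25 ft; q_8 = 2.43 × 0.96 × 1.25 = 2.916 ft³/s
Q = Σ qᵢ = 264.7 ft³/s

265 ft³/s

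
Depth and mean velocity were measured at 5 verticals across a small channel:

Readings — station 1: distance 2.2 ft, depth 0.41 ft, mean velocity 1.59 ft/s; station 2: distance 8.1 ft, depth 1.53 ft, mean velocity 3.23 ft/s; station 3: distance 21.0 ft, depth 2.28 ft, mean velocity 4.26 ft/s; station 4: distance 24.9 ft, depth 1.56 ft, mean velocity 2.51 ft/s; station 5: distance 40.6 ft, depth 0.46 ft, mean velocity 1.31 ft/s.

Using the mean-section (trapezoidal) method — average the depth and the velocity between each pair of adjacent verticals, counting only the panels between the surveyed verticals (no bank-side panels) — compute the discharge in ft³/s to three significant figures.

161 ft³/s

Panel 1-2: Δb = 5.9 ft, d̄ = (0.41+1.53)/2 = 0.97, v̄ = (1.59+3.23)/2 = 2.41 → q = 5.9×0.97×2.41 = 13.79 ft³/s
Panel 2-3: Δb = 12.9 ft, d̄ = (1.53+2.28)/2 = 1.905, v̄ = (3.23+4.26)/2 = 3.745 → q = 12.9×1.905×3.745 = 92.03 ft³/s
Panel 3-4: Δb = 3.9 ft, d̄ = (2.28+1.56)/2 = 1.92, v̄ = (4.26+2.51)/2 = 3.385 → q = 3.9×1.92×3.385 = 25.35 ft³/s
Panel 4-5: Δb = 15.7 ft, d̄ = (1.56+0.46)/2 = 1.01, v̄ = (2.51+1.31)/2 = 1.91 → q = 15.7×1.01×1.91 = 30.29 ft³/s
Q = Σ q = 161.5 ft³/s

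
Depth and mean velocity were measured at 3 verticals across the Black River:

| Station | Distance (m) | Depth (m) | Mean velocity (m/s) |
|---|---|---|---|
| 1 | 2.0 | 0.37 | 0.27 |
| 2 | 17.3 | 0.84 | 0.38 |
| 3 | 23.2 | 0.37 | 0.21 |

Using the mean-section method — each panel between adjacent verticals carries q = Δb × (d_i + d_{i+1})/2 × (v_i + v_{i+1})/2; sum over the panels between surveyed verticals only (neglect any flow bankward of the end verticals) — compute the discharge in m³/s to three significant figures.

4.06 m³/s

Panel 1-2: Δb = 15.3 m, d̄ = (0.37+0.84)/2 = 0.605, v̄ = (0.27+0.38)/2 = 0.325 → q = 15.3×0.605×0.325 = 3.008 m³/s
Panel 2-3: Δb = 5.9 m, d̄ = (0.84+0.37)/2 = 0.605, v̄ = (0.38+0.21)/2 = 0.295 → q = 5.9×0.605×0.295 = 1.053 m³/s
Q = Σ q = 4.061 m³/s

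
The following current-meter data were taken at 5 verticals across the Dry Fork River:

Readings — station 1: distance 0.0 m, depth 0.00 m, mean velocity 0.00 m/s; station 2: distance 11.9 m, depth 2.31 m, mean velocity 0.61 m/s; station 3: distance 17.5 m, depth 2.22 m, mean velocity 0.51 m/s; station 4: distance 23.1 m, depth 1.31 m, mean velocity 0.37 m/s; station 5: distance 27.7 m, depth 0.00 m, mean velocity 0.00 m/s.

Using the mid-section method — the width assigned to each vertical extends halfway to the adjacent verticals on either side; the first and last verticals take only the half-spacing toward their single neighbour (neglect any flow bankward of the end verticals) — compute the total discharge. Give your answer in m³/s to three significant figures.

21.1 m³/s

w_2 = (17.5 − 0.0)/2 = 8.75 m; q_2 = 0.61 × 2.31 × 8.75 = 12.33 m³/s
w_3 = (23.1 − 11.9)/2 = 5.6 m; q_3 = 0.51 × 2.22 × 5.6 = 6.340 m³/s
w_4 = (27.7 − 17.5)/2 = 5.1 m; q_4 = 0.37 × 1.31 × 5.1 = 2.472 m³/s
Stations 1, 5 contribute zero (depth or velocity is 0).
Q = Σ qᵢ = 21.14 m³/s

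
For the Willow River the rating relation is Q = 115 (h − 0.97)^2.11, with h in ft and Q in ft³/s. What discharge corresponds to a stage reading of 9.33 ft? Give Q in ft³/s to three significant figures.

10200 ft³/s

Q = 115 × (9.33 − 0.97)^2.11 = 115 × 8.36^2.11 = 10150 ft³/s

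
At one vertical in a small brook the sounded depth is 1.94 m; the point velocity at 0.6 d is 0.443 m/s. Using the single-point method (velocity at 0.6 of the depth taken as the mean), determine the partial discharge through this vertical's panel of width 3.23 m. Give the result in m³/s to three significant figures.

v̄ = v₀.₆ = 0.443 m/s
q = v̄ × d × w = 0.4430 × 1.94 × 3.23 = 2.776 m³/s

2.78 m³/s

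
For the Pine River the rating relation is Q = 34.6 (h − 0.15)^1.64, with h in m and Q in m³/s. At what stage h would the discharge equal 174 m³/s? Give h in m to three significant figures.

h − h₀ = (Q/C)^(1/b) = (174/34.6)^(1/1.64) = 2.677 m
h = 0.15 + 2.677 = 2.827 m

2.83 m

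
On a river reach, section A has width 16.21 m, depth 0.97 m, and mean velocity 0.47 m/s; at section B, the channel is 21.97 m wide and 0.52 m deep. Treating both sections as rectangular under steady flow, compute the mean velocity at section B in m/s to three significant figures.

Q = A₁V₁ = (16.21×0.97) × 0.47 = 7.390 m³/s
A₂ = 21.97 × 0.52 = 11.42 m²
V₂ = Q/A₂ = 7.390/11.42 = 0.6469 m/s

0.647 m/s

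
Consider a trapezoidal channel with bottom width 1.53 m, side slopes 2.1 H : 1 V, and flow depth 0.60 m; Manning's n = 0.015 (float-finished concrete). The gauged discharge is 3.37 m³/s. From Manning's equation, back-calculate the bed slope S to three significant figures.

A = (b + z·y)·y = (1.53 + 2.1×0.60)×0.60 = 1.674 m²
P = b + 2y√(1+z²) = 1.53 + 2×0.60×√(1+2.1²) = 4.321 m
R = A/P = 1.674/4.321 = 0.3874 m
S = (Q·n / (1·A·R^(2/3)))² = (3.37×0.015 / (1×1.674×0.5314))² = 0.003229

0.00323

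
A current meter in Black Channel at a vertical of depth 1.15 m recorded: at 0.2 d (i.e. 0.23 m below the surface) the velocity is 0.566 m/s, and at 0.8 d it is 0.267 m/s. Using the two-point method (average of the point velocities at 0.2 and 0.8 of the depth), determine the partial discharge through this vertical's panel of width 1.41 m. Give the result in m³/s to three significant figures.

v̄ = (0.566 + 0.267) / 2 = 0.4165 m/s
q = v̄ × d × w = 0.4165 × 1.15 × 1.41 = 0.6754 m³/s

0.675 m³/s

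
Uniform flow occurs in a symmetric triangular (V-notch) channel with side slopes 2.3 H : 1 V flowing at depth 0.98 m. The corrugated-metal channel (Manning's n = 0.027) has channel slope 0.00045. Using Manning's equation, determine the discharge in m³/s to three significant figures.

A = z·y² = 2.3×0.98² = 2.209 m²
P = 2y√(1+z²) = 2×0.98×√(1+2.3²) = 4.916 m
R = A/P = 2.209/4.916 = 0.4494 m
Q = (1/n)·A·R^(2/3)·S^(1/2) = (1/0.027) × 2.209 × 0.4494^(2/3) × 0.00045^(1/2) = 1.018 m³/s

1.02 m³/s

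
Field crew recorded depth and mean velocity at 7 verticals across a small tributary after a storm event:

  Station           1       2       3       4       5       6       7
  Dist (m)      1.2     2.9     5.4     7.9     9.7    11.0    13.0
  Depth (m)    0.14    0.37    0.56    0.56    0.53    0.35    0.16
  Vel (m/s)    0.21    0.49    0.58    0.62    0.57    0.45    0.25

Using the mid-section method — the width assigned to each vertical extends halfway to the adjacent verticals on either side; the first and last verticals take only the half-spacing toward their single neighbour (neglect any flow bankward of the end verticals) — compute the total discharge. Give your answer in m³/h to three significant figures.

9840 m³/h

w_1 = (2.9 − 1.2)/2 = 0.85 m; q_1 = 0.21 × 0.14 × 0.85 = 0.02499 m³/s
w_2 = (5.4 − 1.2)/2 = 2.1 m; q_2 = 0.49 × 0.37 × 2.1 = 0.3807 m³/s
w_3 = (7.9 − 2.9)/2 = 2.5 m; q_3 = 0.58 × 0.56 × 2.5 = 0.8120 m³/s
w_4 = (9.7 − 5.4)/2 = 2.15 m; q_4 = 0.62 × 0.56 × 2.15 = 0.7465 m³/s
w_5 = (11.0 − 7.9)/2 = 1.55 m; q_5 = 0.57 × 0.53 × 1.55 = 0.4683 m³/s
w_6 = (13.0 − 9.7)/2 = 1.65 m; q_6 = 0.45 × 0.35 × 1.65 = 0.2599 m³/s
w_7 = (13.0 − 11.0)/2 = 1 m; q_7 = 0.25 × 0.16 × 1 = 0.04000 m³/s
Q = Σ qᵢ = 2.732 m³/s
= 2.732 × 3600 = 9836 m³/h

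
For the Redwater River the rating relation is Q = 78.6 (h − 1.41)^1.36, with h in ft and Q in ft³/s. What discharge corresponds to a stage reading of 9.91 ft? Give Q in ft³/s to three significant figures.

1440 ft³/s

Q = 78.6 × (9.91 − 1.41)^1.36 = 78.6 × 8.5^1.36 = 1444 ft³/s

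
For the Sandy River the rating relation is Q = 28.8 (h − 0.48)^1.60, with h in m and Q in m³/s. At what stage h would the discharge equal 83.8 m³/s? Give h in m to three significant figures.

h − h₀ = (Q/C)^(1/b) = (83.8/28.8)^(1/1.60) = 1.949 m
h = 0.48 + 1.949 = 2.429 m

2.43 m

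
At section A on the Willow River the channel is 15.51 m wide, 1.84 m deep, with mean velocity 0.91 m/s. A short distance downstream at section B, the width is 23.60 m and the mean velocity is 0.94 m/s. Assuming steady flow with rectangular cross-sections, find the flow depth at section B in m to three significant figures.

1.17 m

Q = A₁V₁ = (15.51×1.84) × 0.91 = 25.97 m³/s
d₂ = Q/(b₂ V₂) = 25.97/(23.60×0.94) = 1.171 m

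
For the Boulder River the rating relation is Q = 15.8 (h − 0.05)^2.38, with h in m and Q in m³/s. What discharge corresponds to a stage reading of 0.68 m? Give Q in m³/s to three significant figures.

Q = 15.8 × (0.68 − 0.05)^2.38 = 15.8 × 0.63^2.38 = 5.261 m³/s

5.26 m³/s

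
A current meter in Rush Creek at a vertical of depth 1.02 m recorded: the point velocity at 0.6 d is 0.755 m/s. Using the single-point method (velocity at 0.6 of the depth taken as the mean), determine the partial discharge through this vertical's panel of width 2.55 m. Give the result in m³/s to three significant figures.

1.96 m³/s

v̄ = v₀.₆ = 0.755 m/s
q = v̄ × d × w = 0.7550 × 1.02 × 2.55 = 1.964 m³/s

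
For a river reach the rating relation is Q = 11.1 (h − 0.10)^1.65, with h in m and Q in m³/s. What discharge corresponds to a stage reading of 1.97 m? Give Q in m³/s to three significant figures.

31.2 m³/s

Q = 11.1 × (1.97 − 0.10)^1.65 = 11.1 × 1.87^1.65 = 31.18 m³/s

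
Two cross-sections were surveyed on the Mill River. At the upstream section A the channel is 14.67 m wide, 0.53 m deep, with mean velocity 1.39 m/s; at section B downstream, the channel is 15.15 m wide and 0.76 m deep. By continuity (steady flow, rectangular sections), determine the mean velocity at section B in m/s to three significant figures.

Q = A₁V₁ = (14.67×0.53) × 1.39 = 10.81 m³/s
A₂ = 15.15 × 0.76 = 11.51 m²
V₂ = Q/A₂ = 10.81/11.51 = 0.9386 m/s

0.939 m/s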